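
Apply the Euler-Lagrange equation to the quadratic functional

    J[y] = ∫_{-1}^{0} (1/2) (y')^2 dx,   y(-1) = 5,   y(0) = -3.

The Lagrangian is L = (1/2) (y')^2.
Compute ∂L/∂y = 0, ∂L/∂y' = y'.
The Euler-Lagrange equation d/dx(∂L/∂y') − ∂L/∂y = 0 reduces to
    y'' = 0.
Its general solution is
    y(x) = A x + B,
with A, B fixed by the endpoint conditions.
Applying the endpoint conditions y(-1) = 5 and y(0) = -3: solve A·-1 + B = 5 and A·0 + B = -3. Subtracting gives A(0 − -1) = -3 − 5, so A = -8, and B = 5 − A·-1 = -3. Therefore
    y(x) = -8 x - 3.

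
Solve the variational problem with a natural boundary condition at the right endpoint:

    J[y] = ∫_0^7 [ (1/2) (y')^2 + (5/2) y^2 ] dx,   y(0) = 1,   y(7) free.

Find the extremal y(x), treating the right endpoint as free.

The Lagrangian L = (1/2) (y')^2 + (5/2) y^2 gives
    ∂L/∂y = 5 y,   ∂L/∂y' = y'.
Euler-Lagrange: y'' − 5 y = 0.
With k = sqrt(5), the general solution is
    y(x) = A cosh(sqrt(5) x) + B sinh(sqrt(5) x).
Fixed left endpoint y(0) = 1 ⇒ A = 1.
The right endpoint x = 7 is free, so the natural (transversality) condition is ∂L/∂y' |_{x=7} = 0, i.e. y'(7) = 0.
Compute y'(x) = A k sinh(k x) + B k cosh(k x), so
    y'(7) = A k sinh(k·7) + B k cosh(k·7) = 0
    ⇒ B = −A tanh(k·7) = − tanh(sqrt(5)·7).
Therefore the extremal is
    y(x) = cosh(sqrt(5) x) − tanh(sqrt(5)·7) sinh(sqrt(5) x).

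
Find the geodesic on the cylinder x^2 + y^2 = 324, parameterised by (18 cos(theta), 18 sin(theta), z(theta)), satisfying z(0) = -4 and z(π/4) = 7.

Parameterise the cylinder of radius R = 18 as
    r(θ) = (18 cos θ, 18 sin θ, z(θ)).
The arc-length element is
    ds = sqrt(324 + (dz/dθ)^2) dθ,
so the Lagrangian is L = sqrt(324 + z'^2).
L depends on z' only, not on z or θ, so ∂L/∂z = 0 and
    ∂L/∂z' = z' / sqrt(324 + z'^2).
The Euler-Lagrange equation gives
    d/dθ( z' / sqrt(324 + z'^2) ) = 0,
so z' is constant. Integrating once:
    z(θ) = a θ + b,
a helix on the cylinder (a straight line when the cylinder is unrolled). The constants a, b are determined by the endpoint conditions.
With endpoint conditions z(0) = -4 and z(π/4) = 7: from z(0) = b we get b = -4, and a·π/4 + -4 = 7 gives a = 44/π, so
    z(θ) = (44/π) θ − 4.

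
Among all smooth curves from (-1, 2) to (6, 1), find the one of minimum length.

Arc-length functional: J[y] = ∫ sqrt(1 + (y')^2) dx.
Lagrangian L = sqrt(1 + (y')^2) has no explicit y dependence, so ∂L/∂y = 0 and the Euler-Lagrange equation gives
    d/dx( y' / sqrt(1 + (y')^2) ) = 0  ⇒  y' / sqrt(1 + (y')^2) = const.
Hence y' is constant, so y(x) is affine.
Fitting the endpoints (-1, 2) and (6, 1):
    slope m = (1 − 2) / (6 − (-1)) = -1/7,
    intercept c = 2 − m·(-1) = 13/7.
Extremal: y(x) = (-1/7) x + 13/7.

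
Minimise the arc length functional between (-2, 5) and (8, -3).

Arc-length functional: J[y] = ∫ sqrt(1 + (y')^2) dx.
Lagrangian L = sqrt(1 + (y')^2) has no explicit y dependence, so ∂L/∂y = 0 and the Euler-Lagrange equation gives
    d/dx( y' / sqrt(1 + (y')^2) ) = 0  ⇒  y' / sqrt(1 + (y')^2) = const.
Hence y' is constant, so y(x) is affine.
Fitting the endpoints (-2, 5) and (8, -3):
    slope m = ((-3) − 5) / (8 − (-2)) = -4/5,
    intercept c = 5 − m·(-2) = 17/5.
Extremal: y(x) = (-4/5) x + 17/5.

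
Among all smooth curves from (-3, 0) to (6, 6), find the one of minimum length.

Arc-length functional: J[y] = ∫ sqrt(1 + (y')^2) dx.
Lagrangian L = sqrt(1 + (y')^2) has no explicit y dependence, so ∂L/∂y = 0 and the Euler-Lagrange equation gives
    d/dx( y' / sqrt(1 + (y')^2) ) = 0  ⇒  y' / sqrt(1 + (y')^2) = const.
Hence y' is constant, so y(x) is affine.
Fitting the endpoints (-3, 0) and (6, 6):
    slope m = (6 − 0) / (6 − (-3)) = 2/3,
    intercept c = 0 − m·(-3) = 2.
Extremal: y(x) = (2/3) x + 2.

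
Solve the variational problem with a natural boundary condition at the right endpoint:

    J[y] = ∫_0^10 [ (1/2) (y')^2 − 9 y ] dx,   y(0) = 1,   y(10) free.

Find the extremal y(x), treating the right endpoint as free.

The Lagrangian L = (1/2) (y')^2 − 9 y gives
    ∂L/∂y = −9,   ∂L/∂y' = y'.
Euler-Lagrange: d/dx(y') − (−9) = 0, i.e. y'' + 9 = 0, so
    y(x) = −(9/2) x^2 + C1 x + C2.
Fixed left endpoint y(0) = 1 ⇒ C2 = 1.
The right endpoint x = 10 is free, so the natural (transversality) condition is ∂L/∂y' |_{x=10} = 0, i.e. y'(10) = 0.
Compute y'(x) = −9 x + C1, so y'(10) = −90 + C1 = 0 ⇒ C1 = 90.
Therefore the extremal is
    y(x) = −(9/2) x^2 + 90 x + 1.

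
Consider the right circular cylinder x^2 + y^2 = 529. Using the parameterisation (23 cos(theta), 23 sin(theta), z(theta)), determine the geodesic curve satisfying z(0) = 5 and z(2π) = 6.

Parameterise the cylinder of radius R = 23 as
    r(θ) = (23 cos θ, 23 sin θ, z(θ)).
The arc-length element is
    ds = sqrt(529 + (dz/dθ)^2) dθ,
so the Lagrangian is L = sqrt(529 + z'^2).
L depends on z' only, not on z or θ, so ∂L/∂z = 0 and
    ∂L/∂z' = z' / sqrt(529 + z'^2).
The Euler-Lagrange equation gives
    d/dθ( z' / sqrt(529 + z'^2) ) = 0,
so z' is constant. Integrating once:
    z(θ) = a θ + b,
a helix on the cylinder (a straight line when the cylinder is unrolled). The constants a, b are determined by the endpoint conditions.
With endpoint conditions z(0) = 5 and z(2π) = 6: from z(0) = b we get b = 5, and a·2π + 5 = 6 gives a = 1/(2π), so
    z(θ) = (1/(2π)) θ + 5.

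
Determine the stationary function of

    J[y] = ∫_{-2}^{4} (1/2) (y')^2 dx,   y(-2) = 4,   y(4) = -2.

The Lagrangian is L = (1/2) (y')^2.
Compute ∂L/∂y = 0, ∂L/∂y' = y'.
The Euler-Lagrange equation d/dx(∂L/∂y') − ∂L/∂y = 0 reduces to
    y'' = 0.
Its general solution is
    y(x) = A x + B,
with A, B fixed by the endpoint conditions.
Applying the endpoint conditions y(-2) = 4 and y(4) = -2: solve A·-2 + B = 4 and A·4 + B = -2. Subtracting gives A(4 − -2) = -2 − 4, so A = -1, and B = 4 − A·-2 = 2. Therefore
    y(x) = -x + 2.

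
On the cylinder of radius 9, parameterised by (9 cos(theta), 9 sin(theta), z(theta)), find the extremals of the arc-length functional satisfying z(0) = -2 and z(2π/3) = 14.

Parameterise the cylinder of radius R = 9 as
    r(θ) = (9 cos θ, 9 sin θ, z(θ)).
The arc-length element is
    ds = sqrt(81 + (dz/dθ)^2) dθ,
so the Lagrangian is L = sqrt(81 + z'^2).
L depends on z' only, not on z or θ, so ∂L/∂z = 0 and
    ∂L/∂z' = z' / sqrt(81 + z'^2).
The Euler-Lagrange equation gives
    d/dθ( z' / sqrt(81 + z'^2) ) = 0,
so z' is constant. Integrating once:
    z(θ) = a θ + b,
a helix on the cylinder (a straight line when the cylinder is unrolled). The constants a, b are determined by the endpoint conditions.
With endpoint conditions z(0) = -2 and z(2π/3) = 14: from z(0) = b we get b = -2, and a·2π/3 + -2 = 14 gives a = 24/π, so
    z(θ) = (24/π) θ − 2.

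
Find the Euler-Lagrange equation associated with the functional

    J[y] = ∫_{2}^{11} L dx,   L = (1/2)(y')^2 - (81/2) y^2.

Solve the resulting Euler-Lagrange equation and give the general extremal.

The Lagrangian is L = (1/2)(y')^2 - (81/2) y^2.
∂L/∂y = -81y.
∂L/∂y' = y'.
The Euler-Lagrange equation d/dx(∂L/∂y') − ∂L/∂y = 0 becomes:
    y'' + 81 y = 0
General solution: y(x) = A sin(9x) + B cos(9x), where A and B are arbitrary constants fixed by the endpoint conditions.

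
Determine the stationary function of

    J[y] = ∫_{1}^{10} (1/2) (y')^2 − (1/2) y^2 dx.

The Lagrangian is L = (1/2) (y')^2 − (1/2) y^2.
Compute ∂L/∂y = -y, ∂L/∂y' = y'.
The Euler-Lagrange equation d/dx(∂L/∂y') − ∂L/∂y = 0 reduces to
    y'' + y = 0.
Its general solution is
    y(x) = A sin(x) + B cos(x),
with A, B fixed by the endpoint conditions.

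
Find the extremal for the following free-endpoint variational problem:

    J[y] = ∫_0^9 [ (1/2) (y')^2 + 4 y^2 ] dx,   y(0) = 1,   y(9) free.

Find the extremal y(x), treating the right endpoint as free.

The Lagrangian L = (1/2) (y')^2 + 4 y^2 gives
    ∂L/∂y = 8 y,   ∂L/∂y' = y'.
Euler-Lagrange: y'' − 8 y = 0.
With k = sqrt(8), the general solution is
    y(x) = A cosh(sqrt(8) x) + B sinh(sqrt(8) x).
Fixed left endpoint y(0) = 1 ⇒ A = 1.
The right endpoint x = 9 is free, so the natural (transversality) condition is ∂L/∂y' |_{x=9} = 0, i.e. y'(9) = 0.
Compute y'(x) = A k sinh(k x) + B k cosh(k x), so
    y'(9) = A k sinh(k·9) + B k cosh(k·9) = 0
    ⇒ B = −A tanh(k·9) = − tanh(sqrt(8)·9).
Therefore the extremal is
    y(x) = cosh(sqrt(8) x) − tanh(sqrt(8)·9) sinh(sqrt(8) x).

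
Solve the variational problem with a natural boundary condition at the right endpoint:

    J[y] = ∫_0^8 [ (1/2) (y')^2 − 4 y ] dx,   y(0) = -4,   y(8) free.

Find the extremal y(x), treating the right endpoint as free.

The Lagrangian L = (1/2) (y')^2 − 4 y gives
    ∂L/∂y = −4,   ∂L/∂y' = y'.
Euler-Lagrange: d/dx(y') − (−4) = 0, i.e. y'' + 4 = 0, so
    y(x) = −(4/2) x^2 + C1 x + C2.
Fixed left endpoint y(0) = -4 ⇒ C2 = -4.
The right endpoint x = 8 is free, so the natural (transversality) condition is ∂L/∂y' |_{x=8} = 0, i.e. y'(8) = 0.
Compute y'(x) = −4 x + C1, so y'(8) = −32 + C1 = 0 ⇒ C1 = 32.
Therefore the extremal is
    y(x) = −2 x^2 + 32 x − 4.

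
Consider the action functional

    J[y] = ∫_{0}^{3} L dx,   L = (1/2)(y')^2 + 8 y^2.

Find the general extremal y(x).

The Lagrangian is L = (1/2)(y')^2 + 8 y^2.
∂L/∂y = 16y.
∂L/∂y' = y'.
The Euler-Lagrange equation d/dx(∂L/∂y') − ∂L/∂y = 0 becomes:
    y'' - 16 y = 0
General solution: y(x) = A e^(4x) + B e^(-4x), where A and B are arbitrary constants fixed by the endpoint conditions.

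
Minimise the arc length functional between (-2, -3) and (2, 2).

Arc-length functional: J[y] = ∫ sqrt(1 + (y')^2) dx.
Lagrangian L = sqrt(1 + (y')^2) has no explicit y dependence, so ∂L/∂y = 0 and the Euler-Lagrange equation gives
    d/dx( y' / sqrt(1 + (y')^2) ) = 0  ⇒  y' / sqrt(1 + (y')^2) = const.
Hence y' is constant, so y(x) is affine.
Fitting the endpoints (-2, -3) and (2, 2):
    slope m = (2 − (-3)) / (2 − (-2)) = 5/4,
    intercept c = (-3) − m·(-2) = -1/2.
Extremal: y(x) = (5/4) x - 1/2.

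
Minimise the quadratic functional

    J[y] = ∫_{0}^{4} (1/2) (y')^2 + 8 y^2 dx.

The Lagrangian is L = (1/2) (y')^2 + 8 y^2.
Compute ∂L/∂y = 16y, ∂L/∂y' = y'.
The Euler-Lagrange equation d/dx(∂L/∂y') − ∂L/∂y = 0 reduces to
    y'' − 16 y = 0.
Its general solution is
    y(x) = A e^(4x) + B e^(−4x),
with A, B fixed by the endpoint conditions.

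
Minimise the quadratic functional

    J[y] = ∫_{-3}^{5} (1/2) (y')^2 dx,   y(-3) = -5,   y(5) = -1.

The Lagrangian is L = (1/2) (y')^2.
Compute ∂L/∂y = 0, ∂L/∂y' = y'.
The Euler-Lagrange equation d/dx(∂L/∂y') − ∂L/∂y = 0 reduces to
    y'' = 0.
Its general solution is
    y(x) = A x + B,
with A, B fixed by the endpoint conditions.
Applying the endpoint conditions y(-3) = -5 and y(5) = -1: solve A·-3 + B = -5 and A·5 + B = -1. Subtracting gives A(5 − -3) = -1 − -5, so A = 1/2, and B = -5 − A·-3 = -7/2. Therefore
    y(x) = (1/2) x - 7/2.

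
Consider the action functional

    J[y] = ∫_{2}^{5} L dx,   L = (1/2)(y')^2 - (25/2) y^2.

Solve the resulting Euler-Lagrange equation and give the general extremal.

The Lagrangian is L = (1/2)(y')^2 - (25/2) y^2.
∂L/∂y = -25y.
∂L/∂y' = y'.
The Euler-Lagrange equation d/dx(∂L/∂y') − ∂L/∂y = 0 becomes:
    y'' + 25 y = 0
General solution: y(x) = A sin(5x) + B cos(5x), where A and B are arbitrary constants fixed by the endpoint conditions.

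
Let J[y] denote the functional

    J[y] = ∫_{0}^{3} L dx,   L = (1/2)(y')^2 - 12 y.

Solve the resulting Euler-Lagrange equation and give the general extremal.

The Lagrangian is L = (1/2)(y')^2 - 12 y.
∂L/∂y = -12.
∂L/∂y' = y'.
The Euler-Lagrange equation d/dx(∂L/∂y') − ∂L/∂y = 0 becomes:
    y'' + 12 = 0
General solution: y(x) = -6 x^2 + A x + B, where A and B are arbitrary constants fixed by the endpoint conditions.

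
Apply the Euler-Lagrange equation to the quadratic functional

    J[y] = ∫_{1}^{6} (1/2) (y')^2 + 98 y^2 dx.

The Lagrangian is L = (1/2) (y')^2 + 98 y^2.
Compute ∂L/∂y = 196y, ∂L/∂y' = y'.
The Euler-Lagrange equation d/dx(∂L/∂y') − ∂L/∂y = 0 reduces to
    y'' − 196 y = 0.
Its general solution is
    y(x) = A e^(14x) + B e^(−14x),
with A, B fixed by the endpoint conditions.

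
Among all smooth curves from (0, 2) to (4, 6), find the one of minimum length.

Arc-length functional: J[y] = ∫ sqrt(1 + (y')^2) dx.
Lagrangian L = sqrt(1 + (y')^2) has no explicit y dependence, so ∂L/∂y = 0 and the Euler-Lagrange equation gives
    d/dx( y' / sqrt(1 + (y')^2) ) = 0  ⇒  y' / sqrt(1 + (y')^2) = const.
Hence y' is constant, so y(x) is affine.
Fitting the endpoints (0, 2) and (4, 6):
    slope m = (6 − 2) / (4 − 0) = 1,
    intercept c = 2 − m·0 = 2.
Extremal: y(x) = x + 2.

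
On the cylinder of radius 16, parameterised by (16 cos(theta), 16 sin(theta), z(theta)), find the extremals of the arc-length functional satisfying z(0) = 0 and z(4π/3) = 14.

Parameterise the cylinder of radius R = 16 as
    r(θ) = (16 cos θ, 16 sin θ, z(θ)).
The arc-length element is
    ds = sqrt(256 + (dz/dθ)^2) dθ,
so the Lagrangian is L = sqrt(256 + z'^2).
L depends on z' only, not on z or θ, so ∂L/∂z = 0 and
    ∂L/∂z' = z' / sqrt(256 + z'^2).
The Euler-Lagrange equation gives
    d/dθ( z' / sqrt(256 + z'^2) ) = 0,
so z' is constant. Integrating once:
    z(θ) = a θ + b,
a helix on the cylinder (a straight line when the cylinder is unrolled). The constants a, b are determined by the endpoint conditions.
With endpoint conditions z(0) = 0 and z(4π/3) = 14: from z(0) = b we get b = 0, and a·4π/3 + 0 = 14 gives a = 21/(2π), so
    z(θ) = (21/(2π)) θ.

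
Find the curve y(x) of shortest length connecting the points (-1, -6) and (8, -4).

Arc-length functional: J[y] = ∫ sqrt(1 + (y')^2) dx.
Lagrangian L = sqrt(1 + (y')^2) has no explicit y dependence, so ∂L/∂y = 0 and the Euler-Lagrange equation gives
    d/dx( y' / sqrt(1 + (y')^2) ) = 0  ⇒  y' / sqrt(1 + (y')^2) = const.
Hence y' is constant, so y(x) is affine.
Fitting the endpoints (-1, -6) and (8, -4):
    slope m = ((-4) − (-6)) / (8 − (-1)) = 2/9,
    intercept c = (-6) − m·(-1) = -52/9.
Extremal: y(x) = (2/9) x - 52/9.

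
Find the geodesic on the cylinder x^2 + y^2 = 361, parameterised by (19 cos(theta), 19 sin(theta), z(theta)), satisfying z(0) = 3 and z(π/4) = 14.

Parameterise the cylinder of radius R = 19 as
    r(θ) = (19 cos θ, 19 sin θ, z(θ)).
The arc-length element is
    ds = sqrt(361 + (dz/dθ)^2) dθ,
so the Lagrangian is L = sqrt(361 + z'^2).
L depends on z' only, not on z or θ, so ∂L/∂z = 0 and
    ∂L/∂z' = z' / sqrt(361 + z'^2).
The Euler-Lagrange equation gives
    d/dθ( z' / sqrt(361 + z'^2) ) = 0,
so z' is constant. Integrating once:
    z(θ) = a θ + b,
a helix on the cylinder (a straight line when the cylinder is unrolled). The constants a, b are determined by the endpoint conditions.
With endpoint conditions z(0) = 3 and z(π/4) = 14: from z(0) = b we get b = 3, and a·π/4 + 3 = 14 gives a = 44/π, so
    z(θ) = (44/π) θ + 3.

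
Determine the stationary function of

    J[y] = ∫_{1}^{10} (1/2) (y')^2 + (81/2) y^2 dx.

The Lagrangian is L = (1/2) (y')^2 + (81/2) y^2.
Compute ∂L/∂y = 81y, ∂L/∂y' = y'.
The Euler-Lagrange equation d/dx(∂L/∂y') − ∂L/∂y = 0 reduces to
    y'' − 81 y = 0.
Its general solution is
    y(x) = A e^(9x) + B e^(−9x),
with A, B fixed by the endpoint conditions.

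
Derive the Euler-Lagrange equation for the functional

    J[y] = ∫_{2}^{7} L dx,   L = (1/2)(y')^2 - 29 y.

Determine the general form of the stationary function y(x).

The Lagrangian is L = (1/2)(y')^2 - 29 y.
∂L/∂y = -29.
∂L/∂y' = y'.
The Euler-Lagrange equation d/dx(∂L/∂y') − ∂L/∂y = 0 becomes:
    y'' + 29 = 0
General solution: y(x) = -(29/2) x^2 + A x + B, where A and B are arbitrary constants fixed by the endpoint conditions.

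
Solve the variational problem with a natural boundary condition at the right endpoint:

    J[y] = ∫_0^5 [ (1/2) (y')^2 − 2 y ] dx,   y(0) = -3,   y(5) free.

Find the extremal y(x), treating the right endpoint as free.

The Lagrangian L = (1/2) (y')^2 − 2 y gives
    ∂L/∂y = −2,   ∂L/∂y' = y'.
Euler-Lagrange: d/dx(y') − (−2) = 0, i.e. y'' + 2 = 0, so
    y(x) = −(2/2) x^2 + C1 x + C2.
Fixed left endpoint y(0) = -3 ⇒ C2 = -3.
The right endpoint x = 5 is free, so the natural (transversality) condition is ∂L/∂y' |_{x=5} = 0, i.e. y'(5) = 0.
Compute y'(x) = −2 x + C1, so y'(5) = −10 + C1 = 0 ⇒ C1 = 10.
Therefore the extremal is
    y(x) = −x^2 + 10 x − 3.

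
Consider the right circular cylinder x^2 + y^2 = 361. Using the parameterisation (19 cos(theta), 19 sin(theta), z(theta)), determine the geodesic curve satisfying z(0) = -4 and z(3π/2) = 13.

Parameterise the cylinder of radius R = 19 as
    r(θ) = (19 cos θ, 19 sin θ, z(θ)).
The arc-length element is
    ds = sqrt(361 + (dz/dθ)^2) dθ,
so the Lagrangian is L = sqrt(361 + z'^2).
L depends on z' only, not on z or θ, so ∂L/∂z = 0 and
    ∂L/∂z' = z' / sqrt(361 + z'^2).
The Euler-Lagrange equation gives
    d/dθ( z' / sqrt(361 + z'^2) ) = 0,
so z' is constant. Integrating once:
    z(θ) = a θ + b,
a helix on the cylinder (a straight line when the cylinder is unrolled). The constants a, b are determined by the endpoint conditions.
With endpoint conditions z(0) = -4 and z(3π/2) = 13: from z(0) = b we get b = -4, and a·3π/2 + -4 = 13 gives a = 34/(3π), so
    z(θ) = (34/(3π)) θ − 4.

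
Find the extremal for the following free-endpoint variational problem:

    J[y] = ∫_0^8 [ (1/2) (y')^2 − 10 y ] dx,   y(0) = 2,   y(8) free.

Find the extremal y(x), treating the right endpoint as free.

The Lagrangian L = (1/2) (y')^2 − 10 y gives
    ∂L/∂y = −10,   ∂L/∂y' = y'.
Euler-Lagrange: d/dx(y') − (−10) = 0, i.e. y'' + 10 = 0, so
    y(x) = −(10/2) x^2 + C1 x + C2.
Fixed left endpoint y(0) = 2 ⇒ C2 = 2.
The right endpoint x = 8 is free, so the natural (transversality) condition is ∂L/∂y' |_{x=8} = 0, i.e. y'(8) = 0.
Compute y'(x) = −10 x + C1, so y'(8) = −80 + C1 = 0 ⇒ C1 = 80.
Therefore the extremal is
    y(x) = −5 x^2 + 80 x + 2.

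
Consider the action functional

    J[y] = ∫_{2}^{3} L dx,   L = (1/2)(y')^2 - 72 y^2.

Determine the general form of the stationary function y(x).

The Lagrangian is L = (1/2)(y')^2 - 72 y^2.
∂L/∂y = -144y.
∂L/∂y' = y'.
The Euler-Lagrange equation d/dx(∂L/∂y') − ∂L/∂y = 0 becomes:
    y'' + 144 y = 0
General solution: y(x) = A sin(12x) + B cos(12x), where A and B are arbitrary constants fixed by the endpoint conditions.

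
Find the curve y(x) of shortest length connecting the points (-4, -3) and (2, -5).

Arc-length functional: J[y] = ∫ sqrt(1 + (y')^2) dx.
Lagrangian L = sqrt(1 + (y')^2) has no explicit y dependence, so ∂L/∂y = 0 and the Euler-Lagrange equation gives
    d/dx( y' / sqrt(1 + (y')^2) ) = 0  ⇒  y' / sqrt(1 + (y')^2) = const.
Hence y' is constant, so y(x) is affine.
Fitting the endpoints (-4, -3) and (2, -5):
    slope m = ((-5) − (-3)) / (2 − (-4)) = -1/3,
    intercept c = (-3) − m·(-4) = -13/3.
Extremal: y(x) = (-1/3) x - 13/3.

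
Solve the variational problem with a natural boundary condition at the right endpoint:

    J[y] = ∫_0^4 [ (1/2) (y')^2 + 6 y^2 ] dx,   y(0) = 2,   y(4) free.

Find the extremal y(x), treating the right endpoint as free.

The Lagrangian L = (1/2) (y')^2 + 6 y^2 gives
    ∂L/∂y = 12 y,   ∂L/∂y' = y'.
Euler-Lagrange: y'' − 12 y = 0.
With k = sqrt(12), the general solution is
    y(x) = A cosh(sqrt(12) x) + B sinh(sqrt(12) x).
Fixed left endpoint y(0) = 2 ⇒ A = 2.
The right endpoint x = 4 is free, so the natural (transversality) condition is ∂L/∂y' |_{x=4} = 0, i.e. y'(4) = 0.
Compute y'(x) = A k sinh(k x) + B k cosh(k x), so
    y'(4) = A k sinh(k·4) + B k cosh(k·4) = 0
    ⇒ B = −A tanh(k·4) = − 2 tanh(sqrt(12)·4).
Therefore the extremal is
    y(x) = 2 cosh(sqrt(12) x) − 2 tanh(sqrt(12)·4) sinh(sqrt(12) x).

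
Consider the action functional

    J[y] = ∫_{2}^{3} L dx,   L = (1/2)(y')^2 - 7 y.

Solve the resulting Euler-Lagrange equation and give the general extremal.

The Lagrangian is L = (1/2)(y')^2 - 7 y.
∂L/∂y = -7.
∂L/∂y' = y'.
The Euler-Lagrange equation d/dx(∂L/∂y') − ∂L/∂y = 0 becomes:
    y'' + 7 = 0
General solution: y(x) = -(7/2) x^2 + A x + B, where A and B are arbitrary constants fixed by the endpoint conditions.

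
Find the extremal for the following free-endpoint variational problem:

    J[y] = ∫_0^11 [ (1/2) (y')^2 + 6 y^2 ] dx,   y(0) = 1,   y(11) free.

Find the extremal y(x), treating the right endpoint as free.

The Lagrangian L = (1/2) (y')^2 + 6 y^2 gives
    ∂L/∂y = 12 y,   ∂L/∂y' = y'.
Euler-Lagrange: y'' − 12 y = 0.
With k = sqrt(12), the general solution is
    y(x) = A cosh(sqrt(12) x) + B sinh(sqrt(12) x).
Fixed left endpoint y(0) = 1 ⇒ A = 1.
The right endpoint x = 11 is free, so the natural (transversality) condition is ∂L/∂y' |_{x=11} = 0, i.e. y'(11) = 0.
Compute y'(x) = A k sinh(k x) + B k cosh(k x), so
    y'(11) = A k sinh(k·11) + B k cosh(k·11) = 0
    ⇒ B = −A tanh(k·11) = − tanh(sqrt(12)·11).
Therefore the extremal is
    y(x) = cosh(sqrt(12) x) − tanh(sqrt(12)·11) sinh(sqrt(12) x).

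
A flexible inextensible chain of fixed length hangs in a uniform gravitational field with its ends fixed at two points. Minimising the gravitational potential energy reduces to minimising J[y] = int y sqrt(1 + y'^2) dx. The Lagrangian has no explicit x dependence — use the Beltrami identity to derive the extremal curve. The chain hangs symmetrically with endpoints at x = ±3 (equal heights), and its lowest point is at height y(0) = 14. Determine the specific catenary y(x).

The Lagrangian L(y, y') = y sqrt(1 + y'^2) has no explicit x dependence, so the Beltrami identity applies:
    L − y' ∂L/∂y' = C.
Compute ∂L/∂y' = y · y' / sqrt(1 + y'^2). Then
    L − y' ∂L/∂y'
    = y sqrt(1 + y'^2) − y · y'^2 / sqrt(1 + y'^2)
    = y (1 + y'^2 − y'^2) / sqrt(1 + y'^2)
    = y / sqrt(1 + y'^2) = C.
Squaring gives y^2 = C^2 (1 + y'^2), i.e.
    y'^2 = y^2 / C^2 − 1.
Separating variables,
    dy / sqrt(y^2 − C^2) = dx / C,
and integrating gives arccosh(y / C) = (x − a)/C, so
    y(x) = C cosh((x − a)/C),
the catenary. The constants C and a are fixed by the two endpoint conditions (and, for the hanging-chain problem, the length constraint selects C).
Now fit the given data. The endpoints x = ±3 are symmetric at equal height, so the catenary is even about its minimum: a = 0 and y(x) = C cosh(x/C). The lowest point is y(0) = C cosh(0) = C, and we are told y(0) = 14, so C = 14. Therefore
    y(x) = 14 cosh(x/14),
and at the endpoints
    y(±3) = 14 cosh(3/14).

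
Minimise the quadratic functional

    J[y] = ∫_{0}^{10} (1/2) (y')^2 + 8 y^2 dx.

The Lagrangian is L = (1/2) (y')^2 + 8 y^2.
Compute ∂L/∂y = 16y, ∂L/∂y' = y'.
The Euler-Lagrange equation d/dx(∂L/∂y') − ∂L/∂y = 0 reduces to
    y'' − 16 y = 0.
Its general solution is
    y(x) = A e^(4x) + B e^(−4x),
with A, B fixed by the endpoint conditions.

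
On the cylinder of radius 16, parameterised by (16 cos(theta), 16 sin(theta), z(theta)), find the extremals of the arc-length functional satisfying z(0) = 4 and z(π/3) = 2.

Parameterise the cylinder of radius R = 16 as
    r(θ) = (16 cos θ, 16 sin θ, z(θ)).
The arc-length element is
    ds = sqrt(256 + (dz/dθ)^2) dθ,
so the Lagrangian is L = sqrt(256 + z'^2).
L depends on z' only, not on z or θ, so ∂L/∂z = 0 and
    ∂L/∂z' = z' / sqrt(256 + z'^2).
The Euler-Lagrange equation gives
    d/dθ( z' / sqrt(256 + z'^2) ) = 0,
so z' is constant. Integrating once:
    z(θ) = a θ + b,
a helix on the cylinder (a straight line when the cylinder is unrolled). The constants a, b are determined by the endpoint conditions.
With endpoint conditions z(0) = 4 and z(π/3) = 2: from z(0) = b we get b = 4, and a·π/3 + 4 = 2 gives a = -6/π, so
    z(θ) = (-6/π) θ + 4.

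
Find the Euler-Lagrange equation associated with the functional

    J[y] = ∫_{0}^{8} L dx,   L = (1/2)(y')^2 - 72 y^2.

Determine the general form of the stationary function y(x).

The Lagrangian is L = (1/2)(y')^2 - 72 y^2.
∂L/∂y = -144y.
∂L/∂y' = y'.
The Euler-Lagrange equation d/dx(∂L/∂y') − ∂L/∂y = 0 becomes:
    y'' + 144 y = 0
General solution: y(x) = A sin(12x) + B cos(12x), where A and B are arbitrary constants fixed by the endpoint conditions.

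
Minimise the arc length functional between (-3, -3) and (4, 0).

Arc-length functional: J[y] = ∫ sqrt(1 + (y')^2) dx.
Lagrangian L = sqrt(1 + (y')^2) has no explicit y dependence, so ∂L/∂y = 0 and the Euler-Lagrange equation gives
    d/dx( y' / sqrt(1 + (y')^2) ) = 0  ⇒  y' / sqrt(1 + (y')^2) = const.
Hence y' is constant, so y(x) is affine.
Fitting the endpoints (-3, -3) and (4, 0):
    slope m = (0 − (-3)) / (4 − (-3)) = 3/7,
    intercept c = (-3) − m·(-3) = -12/7.
Extremal: y(x) = (3/7) x - 12/7.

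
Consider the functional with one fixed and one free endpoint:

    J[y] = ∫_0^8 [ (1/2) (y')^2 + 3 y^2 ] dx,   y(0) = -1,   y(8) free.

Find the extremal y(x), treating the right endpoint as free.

The Lagrangian L = (1/2) (y')^2 + 3 y^2 gives
    ∂L/∂y = 6 y,   ∂L/∂y' = y'.
Euler-Lagrange: y'' − 6 y = 0.
With k = sqrt(6), the general solution is
    y(x) = A cosh(sqrt(6) x) + B sinh(sqrt(6) x).
Fixed left endpoint y(0) = -1 ⇒ A = -1.
The right endpoint x = 8 is free, so the natural (transversality) condition is ∂L/∂y' |_{x=8} = 0, i.e. y'(8) = 0.
Compute y'(x) = A k sinh(k x) + B k cosh(k x), so
    y'(8) = A k sinh(k·8) + B k cosh(k·8) = 0
    ⇒ B = −A tanh(k·8) = tanh(sqrt(6)·8).
Therefore the extremal is
    y(x) = −cosh(sqrt(6) x) + tanh(sqrt(6)·8) sinh(sqrt(6) x).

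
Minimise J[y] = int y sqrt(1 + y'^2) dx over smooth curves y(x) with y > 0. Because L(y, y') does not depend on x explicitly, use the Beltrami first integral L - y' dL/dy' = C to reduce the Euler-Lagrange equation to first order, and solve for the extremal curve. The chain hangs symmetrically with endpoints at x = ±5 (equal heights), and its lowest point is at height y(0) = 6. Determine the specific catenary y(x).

The Lagrangian L(y, y') = y sqrt(1 + y'^2) has no explicit x dependence, so the Beltrami identity applies:
    L − y' ∂L/∂y' = C.
Compute ∂L/∂y' = y · y' / sqrt(1 + y'^2). Then
    L − y' ∂L/∂y'
    = y sqrt(1 + y'^2) − y · y'^2 / sqrt(1 + y'^2)
    = y (1 + y'^2 − y'^2) / sqrt(1 + y'^2)
    = y / sqrt(1 + y'^2) = C.
Squaring gives y^2 = C^2 (1 + y'^2), i.e.
    y'^2 = y^2 / C^2 − 1.
Separating variables,
    dy / sqrt(y^2 − C^2) = dx / C,
and integrating gives arccosh(y / C) = (x − a)/C, so
    y(x) = C cosh((x − a)/C),
the catenary. The constants C and a are fixed by the two endpoint conditions (and, for the hanging-chain problem, the length constraint selects C).
Now fit the given data. The endpoints x = ±5 are symmetric at equal height, so the catenary is even about its minimum: a = 0 and y(x) = C cosh(x/C). The lowest point is y(0) = C cosh(0) = C, and we are told y(0) = 6, so C = 6. Therefore
    y(x) = 6 cosh(x/6),
and at the endpoints
    y(±5) = 6 cosh(5/6).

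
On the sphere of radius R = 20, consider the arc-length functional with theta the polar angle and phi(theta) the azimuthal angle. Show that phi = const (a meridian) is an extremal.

On the sphere of radius R = 20 with spherical coordinates (θ, φ), the induced metric is
    ds^2 = 400(dθ^2 + sin^2(θ) dφ^2).
Using θ as the parameter, the arc-length functional becomes
    J[φ] = ∫ 20 sqrt(1 + sin^2(θ) (dφ/dθ)^2) dθ.
So L = 20 sqrt(1 + sin^2(θ) φ'^2). Compute
    ∂L/∂φ = 0  (L has no explicit φ dependence),
    ∂L/∂φ' = 20 sin^2(θ) φ' / sqrt(1 + sin^2(θ) φ'^2).
For the candidate φ(θ) = c (constant), φ' = 0, so ∂L/∂φ' evaluated along the candidate vanishes, and ∂L/∂φ is identically zero. Hence
    d/dθ(∂L/∂φ') − ∂L/∂φ = 0
is satisfied. Therefore meridians φ = const are extremals of arc length — they are geodesics on the sphere.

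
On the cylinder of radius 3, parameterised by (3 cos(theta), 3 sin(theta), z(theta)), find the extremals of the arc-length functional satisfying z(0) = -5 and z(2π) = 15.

Parameterise the cylinder of radius R = 3 as
    r(θ) = (3 cos θ, 3 sin θ, z(θ)).
The arc-length element is
    ds = sqrt(9 + (dz/dθ)^2) dθ,
so the Lagrangian is L = sqrt(9 + z'^2).
L depends on z' only, not on z or θ, so ∂L/∂z = 0 and
    ∂L/∂z' = z' / sqrt(9 + z'^2).
The Euler-Lagrange equation gives
    d/dθ( z' / sqrt(9 + z'^2) ) = 0,
so z' is constant. Integrating once:
    z(θ) = a θ + b,
a helix on the cylinder (a straight line when the cylinder is unrolled). The constants a, b are determined by the endpoint conditions.
With endpoint conditions z(0) = -5 and z(2π) = 15: from z(0) = b we get b = -5, and a·2π + -5 = 15 gives a = 10/π, so
    z(θ) = (10/π) θ − 5.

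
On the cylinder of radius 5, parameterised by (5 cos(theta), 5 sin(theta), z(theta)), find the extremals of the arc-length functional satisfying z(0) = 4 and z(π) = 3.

Parameterise the cylinder of radius R = 5 as
    r(θ) = (5 cos θ, 5 sin θ, z(θ)).
The arc-length element is
    ds = sqrt(25 + (dz/dθ)^2) dθ,
so the Lagrangian is L = sqrt(25 + z'^2).
L depends on z' only, not on z or θ, so ∂L/∂z = 0 and
    ∂L/∂z' = z' / sqrt(25 + z'^2).
The Euler-Lagrange equation gives
    d/dθ( z' / sqrt(25 + z'^2) ) = 0,
so z' is constant. Integrating once:
    z(θ) = a θ + b,
a helix on the cylinder (a straight line when the cylinder is unrolled). The constants a, b are determined by the endpoint conditions.
With endpoint conditions z(0) = 4 and z(π) = 3: from z(0) = b we get b = 4, and a·π + 4 = 3 gives a = -1/π, so
    z(θ) = (-1/π) θ + 4.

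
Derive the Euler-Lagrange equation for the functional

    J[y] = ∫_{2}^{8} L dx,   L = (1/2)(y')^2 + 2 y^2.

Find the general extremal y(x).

The Lagrangian is L = (1/2)(y')^2 + 2 y^2.
∂L/∂y = 4y.
∂L/∂y' = y'.
The Euler-Lagrange equation d/dx(∂L/∂y') − ∂L/∂y = 0 becomes:
    y'' - 4 y = 0
General solution: y(x) = A e^(2x) + B e^(-2x), where A and B are arbitrary constants fixed by the endpoint conditions.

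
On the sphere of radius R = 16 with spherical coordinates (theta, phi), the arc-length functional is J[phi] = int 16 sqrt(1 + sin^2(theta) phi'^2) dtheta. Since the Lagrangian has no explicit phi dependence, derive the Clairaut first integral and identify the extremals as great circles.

On the sphere of radius R = 16 with spherical coordinates (θ, φ), the induced metric is
    ds^2 = 256(dθ^2 + sin^2(θ) dφ^2).
Parameterise by θ; the arc-length functional is
    J[φ] = ∫ 16 sqrt(1 + sin^2(θ) (dφ/dθ)^2) dθ,
so L = 16 sqrt(1 + sin^2(θ) φ'^2). Compute
    ∂L/∂φ = 0  (L has no explicit φ dependence),
    ∂L/∂φ' = 16 sin^2(θ) φ' / sqrt(1 + sin^2(θ) φ'^2).
Since ∂L/∂φ = 0, the Euler-Lagrange equation
    d/dθ(∂L/∂φ') − ∂L/∂φ = 0
reduces to d/dθ(∂L/∂φ') = 0, i.e. the momentum conjugate to φ is conserved:
    16 sin^2(θ) φ' / sqrt(1 + sin^2(θ) φ'^2) = C.
The overall factor of 16 is constant, so dividing through gives Clairaut's relation sin^2(θ) φ' / sqrt(1 + sin^2(θ) φ'^2) = C' (with C' = C/16). Solving for φ' and integrating gives the great-circle family
    cot(θ) = A cos(φ − φ_0),
i.e. the intersection of the sphere with a plane through the origin. The two constants A and φ_0 (equivalently C and one phase) are fixed by the two endpoint conditions.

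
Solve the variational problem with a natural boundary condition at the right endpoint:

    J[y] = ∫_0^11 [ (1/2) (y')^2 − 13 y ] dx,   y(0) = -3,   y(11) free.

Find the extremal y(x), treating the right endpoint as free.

The Lagrangian L = (1/2) (y')^2 − 13 y gives
    ∂L/∂y = −13,   ∂L/∂y' = y'.
Euler-Lagrange: d/dx(y') − (−13) = 0, i.e. y'' + 13 = 0, so
    y(x) = −(13/2) x^2 + C1 x + C2.
Fixed left endpoint y(0) = -3 ⇒ C2 = -3.
The right endpoint x = 11 is free, so the natural (transversality) condition is ∂L/∂y' |_{x=11} = 0, i.e. y'(11) = 0.
Compute y'(x) = −13 x + C1, so y'(11) = −143 + C1 = 0 ⇒ C1 = 143.
Therefore the extremal is
    y(x) = −(13/2) x^2 + 143 x − 3.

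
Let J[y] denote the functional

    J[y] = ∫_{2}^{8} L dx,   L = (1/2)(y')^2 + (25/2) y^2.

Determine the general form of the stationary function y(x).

The Lagrangian is L = (1/2)(y')^2 + (25/2) y^2.
∂L/∂y = 25y.
∂L/∂y' = y'.
The Euler-Lagrange equation d/dx(∂L/∂y') − ∂L/∂y = 0 becomes:
    y'' - 25 y = 0
General solution: y(x) = A e^(5x) + B e^(-5x), where A and B are arbitrary constants fixed by the endpoint conditions.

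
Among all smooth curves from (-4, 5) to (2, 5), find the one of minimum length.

Arc-length functional: J[y] = ∫ sqrt(1 + (y')^2) dx.
Lagrangian L = sqrt(1 + (y')^2) has no explicit y dependence, so ∂L/∂y = 0 and the Euler-Lagrange equation gives
    d/dx( y' / sqrt(1 + (y')^2) ) = 0  ⇒  y' / sqrt(1 + (y')^2) = const.
Hence y' is constant, so y(x) is affine.
Fitting the endpoints (-4, 5) and (2, 5):
    slope m = (5 − 5) / (2 − (-4)) = 0,
    intercept c = 5 − m·(-4) = 5.
Extremal: y(x) = 5.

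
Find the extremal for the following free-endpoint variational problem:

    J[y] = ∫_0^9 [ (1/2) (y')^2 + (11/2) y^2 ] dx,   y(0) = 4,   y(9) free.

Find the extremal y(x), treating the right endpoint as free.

The Lagrangian L = (1/2) (y')^2 + (11/2) y^2 gives
    ∂L/∂y = 11 y,   ∂L/∂y' = y'.
Euler-Lagrange: y'' − 11 y = 0.
With k = sqrt(11), the general solution is
    y(x) = A cosh(sqrt(11) x) + B sinh(sqrt(11) x).
Fixed left endpoint y(0) = 4 ⇒ A = 4.
The right endpoint x = 9 is free, so the natural (transversality) condition is ∂L/∂y' |_{x=9} = 0, i.e. y'(9) = 0.
Compute y'(x) = A k sinh(k x) + B k cosh(k x), so
    y'(9) = A k sinh(k·9) + B k cosh(k·9) = 0
    ⇒ B = −A tanh(k·9) = − 4 tanh(sqrt(11)·9).
Therefore the extremal is
    y(x) = 4 cosh(sqrt(11) x) − 4 tanh(sqrt(11)·9) sinh(sqrt(11) x).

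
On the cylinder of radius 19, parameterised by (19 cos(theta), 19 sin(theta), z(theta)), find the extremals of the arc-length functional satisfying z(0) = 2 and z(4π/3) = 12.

Parameterise the cylinder of radius R = 19 as
    r(θ) = (19 cos θ, 19 sin θ, z(θ)).
The arc-length element is
    ds = sqrt(361 + (dz/dθ)^2) dθ,
so the Lagrangian is L = sqrt(361 + z'^2).
L depends on z' only, not on z or θ, so ∂L/∂z = 0 and
    ∂L/∂z' = z' / sqrt(361 + z'^2).
The Euler-Lagrange equation gives
    d/dθ( z' / sqrt(361 + z'^2) ) = 0,
so z' is constant. Integrating once:
    z(θ) = a θ + b,
a helix on the cylinder (a straight line when the cylinder is unrolled). The constants a, b are determined by the endpoint conditions.
With endpoint conditions z(0) = 2 and z(4π/3) = 12: from z(0) = b we get b = 2, and a·4π/3 + 2 = 12 gives a = 15/(2π), so
    z(θ) = (15/(2π)) θ + 2.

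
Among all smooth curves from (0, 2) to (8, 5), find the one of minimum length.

Arc-length functional: J[y] = ∫ sqrt(1 + (y')^2) dx.
Lagrangian L = sqrt(1 + (y')^2) has no explicit y dependence, so ∂L/∂y = 0 and the Euler-Lagrange equation gives
    d/dx( y' / sqrt(1 + (y')^2) ) = 0  ⇒  y' / sqrt(1 + (y')^2) = const.
Hence y' is constant, so y(x) is affine.
Fitting the endpoints (0, 2) and (8, 5):
    slope m = (5 − 2) / (8 − 0) = 3/8,
    intercept c = 2 − m·0 = 2.
Extremal: y(x) = (3/8) x + 2.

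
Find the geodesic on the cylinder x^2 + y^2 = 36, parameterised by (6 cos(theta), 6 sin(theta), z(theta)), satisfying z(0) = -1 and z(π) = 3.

Parameterise the cylinder of radius R = 6 as
    r(θ) = (6 cos θ, 6 sin θ, z(θ)).
The arc-length element is
    ds = sqrt(36 + (dz/dθ)^2) dθ,
so the Lagrangian is L = sqrt(36 + z'^2).
L depends on z' only, not on z or θ, so ∂L/∂z = 0 and
    ∂L/∂z' = z' / sqrt(36 + z'^2).
The Euler-Lagrange equation gives
    d/dθ( z' / sqrt(36 + z'^2) ) = 0,
so z' is constant. Integrating once:
    z(θ) = a θ + b,
a helix on the cylinder (a straight line when the cylinder is unrolled). The constants a, b are determined by the endpoint conditions.
With endpoint conditions z(0) = -1 and z(π) = 3: from z(0) = b we get b = -1, and a·π + -1 = 3 gives a = 4/π, so
    z(θ) = (4/π) θ − 1.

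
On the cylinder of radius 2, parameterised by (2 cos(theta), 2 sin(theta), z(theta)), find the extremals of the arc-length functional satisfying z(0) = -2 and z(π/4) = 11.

Parameterise the cylinder of radius R = 2 as
    r(θ) = (2 cos θ, 2 sin θ, z(θ)).
The arc-length element is
    ds = sqrt(4 + (dz/dθ)^2) dθ,
so the Lagrangian is L = sqrt(4 + z'^2).
L depends on z' only, not on z or θ, so ∂L/∂z = 0 and
    ∂L/∂z' = z' / sqrt(4 + z'^2).
The Euler-Lagrange equation gives
    d/dθ( z' / sqrt(4 + z'^2) ) = 0,
so z' is constant. Integrating once:
    z(θ) = a θ + b,
a helix on the cylinder (a straight line when the cylinder is unrolled). The constants a, b are determined by the endpoint conditions.
With endpoint conditions z(0) = -2 and z(π/4) = 11: from z(0) = b we get b = -2, and a·π/4 + -2 = 11 gives a = 52/π, so
    z(θ) = (52/π) θ − 2.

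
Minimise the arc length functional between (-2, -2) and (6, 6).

Arc-length functional: J[y] = ∫ sqrt(1 + (y')^2) dx.
Lagrangian L = sqrt(1 + (y')^2) has no explicit y dependence, so ∂L/∂y = 0 and the Euler-Lagrange equation gives
    d/dx( y' / sqrt(1 + (y')^2) ) = 0  ⇒  y' / sqrt(1 + (y')^2) = const.
Hence y' is constant, so y(x) is affine.
Fitting the endpoints (-2, -2) and (6, 6):
    slope m = (6 − (-2)) / (6 − (-2)) = 1,
    intercept c = (-2) − m·(-2) = 0.
Extremal: y(x) = x.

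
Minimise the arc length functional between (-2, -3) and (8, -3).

Arc-length functional: J[y] = ∫ sqrt(1 + (y')^2) dx.
Lagrangian L = sqrt(1 + (y')^2) has no explicit y dependence, so ∂L/∂y = 0 and the Euler-Lagrange equation gives
    d/dx( y' / sqrt(1 + (y')^2) ) = 0  ⇒  y' / sqrt(1 + (y')^2) = const.
Hence y' is constant, so y(x) is affine.
Fitting the endpoints (-2, -3) and (8, -3):
    slope m = ((-3) − (-3)) / (8 − (-2)) = 0,
    intercept c = (-3) − m·(-2) = -3.
Extremal: y(x) = -3.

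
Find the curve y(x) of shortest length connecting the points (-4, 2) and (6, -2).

Arc-length functional: J[y] = ∫ sqrt(1 + (y')^2) dx.
Lagrangian L = sqrt(1 + (y')^2) has no explicit y dependence, so ∂L/∂y = 0 and the Euler-Lagrange equation gives
    d/dx( y' / sqrt(1 + (y')^2) ) = 0  ⇒  y' / sqrt(1 + (y')^2) = const.
Hence y' is constant, so y(x) is affine.
Fitting the endpoints (-4, 2) and (6, -2):
    slope m = ((-2) − 2) / (6 − (-4)) = -2/5,
    intercept c = 2 − m·(-4) = 2/5.
Extremal: y(x) = (-2/5) x + 2/5.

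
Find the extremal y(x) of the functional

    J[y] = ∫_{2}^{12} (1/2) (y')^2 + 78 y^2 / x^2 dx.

The Lagrangian is L = (1/2) (y')^2 + 78 y^2 / x^2.
Compute ∂L/∂y = 156y/x^2, ∂L/∂y' = y'.
The Euler-Lagrange equation d/dx(∂L/∂y') − ∂L/∂y = 0 reduces to
    y'' − 156/x^2 · y = 0  (x > 0).
Its general solution is
    y(x) = A x^13 + B x^(-12),
with A, B fixed by the endpoint conditions.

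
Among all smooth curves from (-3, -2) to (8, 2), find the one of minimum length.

Arc-length functional: J[y] = ∫ sqrt(1 + (y')^2) dx.
Lagrangian L = sqrt(1 + (y')^2) has no explicit y dependence, so ∂L/∂y = 0 and the Euler-Lagrange equation gives
    d/dx( y' / sqrt(1 + (y')^2) ) = 0  ⇒  y' / sqrt(1 + (y')^2) = const.
Hence y' is constant, so y(x) is affine.
Fitting the endpoints (-3, -2) and (8, 2):
    slope m = (2 − (-2)) / (8 − (-3)) = 4/11,
    intercept c = (-2) − m·(-3) = -10/11.
Extremal: y(x) = (4/11) x - 10/11.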